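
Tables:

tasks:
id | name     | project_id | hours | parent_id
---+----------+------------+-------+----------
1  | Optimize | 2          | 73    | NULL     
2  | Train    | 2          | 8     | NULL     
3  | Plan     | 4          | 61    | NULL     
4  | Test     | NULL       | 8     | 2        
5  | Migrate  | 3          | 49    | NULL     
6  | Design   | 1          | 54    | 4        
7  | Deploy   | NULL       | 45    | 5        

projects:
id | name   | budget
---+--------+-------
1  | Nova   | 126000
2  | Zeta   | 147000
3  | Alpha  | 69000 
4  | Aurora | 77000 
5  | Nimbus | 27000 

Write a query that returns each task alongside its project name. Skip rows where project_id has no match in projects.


INNER JOIN keeps only tasks rows whose project_id matches an id in projects. Walk through each task:
  - task 1 (Optimize): project_id=2 -> matches Zeta
  - task 2 (Train): project_id=2 -> matches Zeta
  - task 3 (Plan): project_id=4 -> matches Aurora
  - task 4 (Test): project_id=NULL, no match -> dropped
  - task 5 (Migrate): project_id=3 -> matches Alpha
  - task 6 (Design): project_id=1 -> matches Nova
  - task 7 (Deploy): project_id=NULL, no match -> dropped
So 2 of 7 rows are dropped.

SQL:
SELECT a.name, b.name AS project
FROM tasks a
INNER JOIN projects b ON a.project_id = b.id

Result:
name     | project
---------+--------
Optimize | Zeta   
Train    | Zeta   
Plan     | Aurora 
Migrate  | Alpha  
Design   | Nova   


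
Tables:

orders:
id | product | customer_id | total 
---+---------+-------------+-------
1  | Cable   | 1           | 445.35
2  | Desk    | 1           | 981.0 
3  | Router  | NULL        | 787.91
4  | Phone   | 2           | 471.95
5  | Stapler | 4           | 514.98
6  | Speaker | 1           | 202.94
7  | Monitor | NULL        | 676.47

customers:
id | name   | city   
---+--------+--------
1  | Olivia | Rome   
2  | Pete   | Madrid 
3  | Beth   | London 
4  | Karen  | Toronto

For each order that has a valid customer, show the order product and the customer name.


INNER JOIN keeps only orders rows whose customer_id matches an id in customers. Walk through each order:
  - order 1 (Cable): customer_id=1 -> matches Olivia
  - order 2 (Desk): customer_id=1 -> matches Olivia
  - order 3 (Router): customer_id=NULL, no match -> dropped
  - order 4 (Phone): customer_id=2 -> matches Pete
  - order 5 (Stapler): customer_id=4 -> matches Karen
  - order 6 (Speaker): customer_id=1 -> matches Olivia
  - order 7 (Monitor): customer_id=NULL, no match -> dropped
So 2 of 7 rows are dropped.

SQL:
SELECT a.product, b.name AS customer
FROM orders a
INNER JOIN customers b ON a.customer_id = b.id

Result:
product | customer
--------+---------
Cable   | Olivia  
Desk    | Olivia  
Phone   | Pete    
Stapler | Karen   
Speaker | Olivia  


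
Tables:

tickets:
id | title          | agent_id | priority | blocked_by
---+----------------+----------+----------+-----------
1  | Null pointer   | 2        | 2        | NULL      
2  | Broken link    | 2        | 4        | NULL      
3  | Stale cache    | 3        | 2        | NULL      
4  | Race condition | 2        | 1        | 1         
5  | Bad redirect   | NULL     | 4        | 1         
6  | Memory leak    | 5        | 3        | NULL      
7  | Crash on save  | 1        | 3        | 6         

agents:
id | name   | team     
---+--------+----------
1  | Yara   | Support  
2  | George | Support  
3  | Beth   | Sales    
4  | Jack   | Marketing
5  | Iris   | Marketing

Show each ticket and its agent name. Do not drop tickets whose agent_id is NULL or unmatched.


LEFT JOIN keeps every row from tickets (the left table); where agent_id has no match in agents, the agent columns become NULL. Walk through each ticket:
  - ticket 1 (Null pointer): agent_id=2 -> matches George
  - ticket 2 (Broken link): agent_id=2 -> matches George
  - ticket 3 (Stale cache): agent_id=3 -> matches Beth
  - ticket 4 (Race condition): agent_id=2 -> matches George
  - ticket 5 (Bad redirect): agent_id=NULL, no match -> kept with NULL
  - ticket 6 (Memory leak): agent_id=5 -> matches Iris
  - ticket 7 (Crash on save): agent_id=1 -> matches Yara
All 7 rows appear; 1 has NULL agent.

SQL:
SELECT a.title, b.name AS agent
FROM tickets a
LEFT JOIN agents b ON a.agent_id = b.id

Result:
title          | agent 
---------------+-------
Null pointer   | George
Broken link    | George
Stale cache    | Beth  
Race condition | George
Bad redirect   | NULL  
Memory leak    | Iris  
Crash on save  | Yara  


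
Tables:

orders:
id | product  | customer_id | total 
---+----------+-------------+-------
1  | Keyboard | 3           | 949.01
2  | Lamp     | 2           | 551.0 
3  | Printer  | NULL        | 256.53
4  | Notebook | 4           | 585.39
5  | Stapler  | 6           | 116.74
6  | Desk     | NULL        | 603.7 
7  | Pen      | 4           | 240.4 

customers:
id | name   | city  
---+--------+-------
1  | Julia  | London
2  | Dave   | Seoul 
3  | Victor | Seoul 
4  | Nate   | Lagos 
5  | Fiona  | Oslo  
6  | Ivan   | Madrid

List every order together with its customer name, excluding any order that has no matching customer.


INNER JOIN keeps only orders rows whose customer_id matches an id in customers. Walk through each order:
  - order 1 (Keyboard): customer_id=3 -> matches Victor
  - order 2 (Lamp): customer_id=2 -> matches Dave
  - order 3 (Printer): customer_id=NULL, no match -> dropped
  - order 4 (Notebook): customer_id=4 -> matches Nate
  - order 5 (Stapler): customer_id=6 -> matches Ivan
  - order 6 (Desk): customer_id=NULL, no match -> dropped
  - order 7 (Pen): customer_id=4 -> matches Nate
So 2 of 7 rows are dropped.

SQL:
SELECT a.product, b.name AS customer
FROM orders a
INNER JOIN customers b ON a.customer_id = b.id

Result:
product  | customer
---------+---------
Keyboard | Victor  
Lamp     | Dave    
Notebook | Nate    
Stapler  | Ivan    
Pen      | Nate    


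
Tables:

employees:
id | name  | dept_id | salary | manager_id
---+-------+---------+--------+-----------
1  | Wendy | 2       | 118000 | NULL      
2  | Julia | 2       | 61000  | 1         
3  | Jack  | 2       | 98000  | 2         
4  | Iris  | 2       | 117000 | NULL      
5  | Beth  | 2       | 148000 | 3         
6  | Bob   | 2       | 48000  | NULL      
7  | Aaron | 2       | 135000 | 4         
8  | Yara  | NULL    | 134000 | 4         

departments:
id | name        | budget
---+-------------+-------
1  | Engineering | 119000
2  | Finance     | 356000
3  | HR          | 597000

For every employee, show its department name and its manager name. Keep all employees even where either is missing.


Two LEFT JOINs from the same base table employees: one to departments via dept_id, one to employees itself via manager_id. Both are LEFT so every employee is preserved.
Match against departments:
  - employee 1 (Wendy): dept_id=2 -> matches Finance
  - employee 2 (Julia): dept_id=2 -> matches Finance
  - employee 3 (Jack): dept_id=2 -> matches Finance
  - employee 4 (Iris): dept_id=2 -> matches Finance
  - employee 5 (Beth): dept_id=2 -> matches Finance
  - employee 6 (Bob): dept_id=2 -> matches Finance
  - employee 7 (Aaron): dept_id=2 -> matches Finance
  - employee 8 (Yara): dept_id=NULL, no match -> kept with NULL
Match against employees (self):
  - employee 1 (Wendy): manager_id=NULL -> NULL
  - employee 2 (Julia): manager_id=1 -> Wendy
  - employee 3 (Jack): manager_id=2 -> Julia
  - employee 4 (Iris): manager_id=NULL -> NULL
  - employee 5 (Beth): manager_id=3 -> Jack
  - employee 6 (Bob): manager_id=NULL -> NULL
  - employee 7 (Aaron): manager_id=4 -> Iris
  - employee 8 (Yara): manager_id=4 -> Iris

SQL:
SELECT a.name, b.name AS department, c.name AS manager
FROM employees a
LEFT JOIN departments b ON a.dept_id = b.id
LEFT JOIN employees c ON a.manager_id = c.id

Result:
name  | department | manager
------+------------+--------
Wendy | Finance    | NULL   
Julia | Finance    | Wendy  
Jack  | Finance    | Julia  
Iris  | Finance    | NULL   
Beth  | Finance    | Jack   
Bob   | Finance    | NULL   
Aaron | Finance    | Iris   
Yara  | NULL       | Iris   


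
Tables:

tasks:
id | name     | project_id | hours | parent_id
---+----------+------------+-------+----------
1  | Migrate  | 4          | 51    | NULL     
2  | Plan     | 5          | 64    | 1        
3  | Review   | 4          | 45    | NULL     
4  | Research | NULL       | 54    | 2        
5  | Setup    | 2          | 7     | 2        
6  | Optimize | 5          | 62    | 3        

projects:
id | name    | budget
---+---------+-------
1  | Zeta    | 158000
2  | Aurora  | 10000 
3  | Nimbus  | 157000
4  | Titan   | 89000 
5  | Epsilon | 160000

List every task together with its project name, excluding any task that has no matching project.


INNER JOIN keeps only tasks rows whose project_id matches an id in projects. Walk through each task:
  - task 1 (Migrate): project_id=4 -> matches Titan
  - task 2 (Plan): project_id=5 -> matches Epsilon
  - task 3 (Review): project_id=4 -> matches Titan
  - task 4 (Research): project_id=NULL, no match -> dropped
  - task 5 (Setup): project_id=2 -> matches Aurora
  - task 6 (Optimize): project_id=5 -> matches Epsilon
So 1 of 6 rows is dropped.

SQL:
SELECT a.name, b.name AS project
FROM tasks a
INNER JOIN projects b ON a.project_id = b.id

Result:
name     | project
---------+--------
Migrate  | Titan  
Plan     | Epsilon
Review   | Titan  
Setup    | Aurora 
Optimize | Epsilon


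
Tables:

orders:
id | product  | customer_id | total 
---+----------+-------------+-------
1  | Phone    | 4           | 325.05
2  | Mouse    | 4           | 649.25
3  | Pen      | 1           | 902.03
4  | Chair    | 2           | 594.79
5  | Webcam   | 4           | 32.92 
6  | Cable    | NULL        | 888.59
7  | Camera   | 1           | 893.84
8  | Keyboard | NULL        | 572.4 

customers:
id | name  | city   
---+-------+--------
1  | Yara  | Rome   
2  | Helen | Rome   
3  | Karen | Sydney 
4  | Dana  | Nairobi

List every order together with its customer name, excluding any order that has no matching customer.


INNER JOIN keeps only orders rows whose customer_id matches an id in customers. Walk through each order:
  - order 1 (Phone): customer_id=4 -> matches Dana
  - order 2 (Mouse): customer_id=4 -> matches Dana
  - order 3 (Pen): customer_id=1 -> matches Yara
  - order 4 (Chair): customer_id=2 -> matches Helen
  - order 5 (Webcam): customer_id=4 -> matches Dana
  - order 6 (Cable): customer_id=NULL, no match -> dropped
  - order 7 (Camera): customer_id=1 -> matches Yara
  - order 8 (Keyboard): customer_id=NULL, no match -> dropped
So 2 of 8 rows are dropped.

SQL:
SELECT a.product, b.name AS customer
FROM orders a
INNER JOIN customers b ON a.customer_id = b.id

Result:
product | customer
--------+---------
Phone   | Dana    
Mouse   | Dana    
Pen     | Yara    
Chair   | Helen   
Webcam  | Dana    
Camera  | Yara    


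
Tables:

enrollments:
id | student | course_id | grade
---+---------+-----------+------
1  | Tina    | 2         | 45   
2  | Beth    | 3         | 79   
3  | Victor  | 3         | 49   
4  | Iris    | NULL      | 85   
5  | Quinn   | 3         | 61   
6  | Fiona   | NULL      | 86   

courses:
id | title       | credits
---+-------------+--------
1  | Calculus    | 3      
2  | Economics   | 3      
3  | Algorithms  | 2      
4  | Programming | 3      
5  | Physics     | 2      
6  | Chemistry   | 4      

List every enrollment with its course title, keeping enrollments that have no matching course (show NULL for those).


LEFT JOIN keeps every row from enrollments (the left table); where course_id has no match in courses, the course columns become NULL. Walk through each enrollment:
  - enrollment 1 (Tina): course_id=2 -> matches Economics
  - enrollment 2 (Beth): course_id=3 -> matches Algorithms
  - enrollment 3 (Victor): course_id=3 -> matches Algorithms
  - enrollment 4 (Iris): course_id=NULL, no match -> kept with NULL
  - enrollment 5 (Quinn): course_id=3 -> matches Algorithms
  - enrollment 6 (Fiona): course_id=NULL, no match -> kept with NULL
All 6 rows appear; 2 have NULL course.

SQL:
SELECT a.student, b.title AS course
FROM enrollments a
LEFT JOIN courses b ON a.course_id = b.id

Result:
student | course    
--------+-----------
Tina    | Economics 
Beth    | Algorithms
Victor  | Algorithms
Iris    | NULL      
Quinn   | Algorithms
Fiona   | NULL      


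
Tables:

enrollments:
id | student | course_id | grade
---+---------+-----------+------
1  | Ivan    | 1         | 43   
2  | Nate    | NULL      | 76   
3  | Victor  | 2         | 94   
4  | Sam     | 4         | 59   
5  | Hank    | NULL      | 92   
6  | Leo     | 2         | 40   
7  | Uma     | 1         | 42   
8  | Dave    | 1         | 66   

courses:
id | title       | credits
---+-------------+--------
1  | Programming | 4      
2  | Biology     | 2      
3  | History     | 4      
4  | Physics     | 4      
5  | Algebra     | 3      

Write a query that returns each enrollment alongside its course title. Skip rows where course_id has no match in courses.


INNER JOIN keeps only enrollments rows whose course_id matches an id in courses. Walk through each enrollment:
  - enrollment 1 (Ivan): course_id=1 -> matches Programming
  - enrollment 2 (Nate): course_id=NULL, no match -> dropped
  - enrollment 3 (Victor): course_id=2 -> matches Biology
  - enrollment 4 (Sam): course_id=4 -> matches Physics
  - enrollment 5 (Hank): course_id=NULL, no match -> dropped
  - enrollment 6 (Leo): course_id=2 -> matches Biology
  - enrollment 7 (Uma): course_id=1 -> matches Programming
  - enrollment 8 (Dave): course_id=1 -> matches Programming
So 2 of 8 rows are dropped.

SQL:
SELECT a.student, b.title AS course
FROM enrollments a
INNER JOIN courses b ON a.course_id = b.id

Result:
student | course     
--------+------------
Ivan    | Programming
Victor  | Biology    
Sam     | Physics    
Leo     | Biology    
Uma     | Programming
Dave    | Programming


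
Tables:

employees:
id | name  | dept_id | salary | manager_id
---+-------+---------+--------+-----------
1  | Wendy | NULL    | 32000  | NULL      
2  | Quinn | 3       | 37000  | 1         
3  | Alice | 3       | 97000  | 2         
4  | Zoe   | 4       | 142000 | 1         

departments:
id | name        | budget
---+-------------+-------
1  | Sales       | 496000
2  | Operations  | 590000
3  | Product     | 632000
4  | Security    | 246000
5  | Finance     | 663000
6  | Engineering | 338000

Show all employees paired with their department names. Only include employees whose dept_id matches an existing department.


INNER JOIN keeps only employees rows whose dept_id matches an id in departments. Walk through each employee:
  - employee 1 (Wendy): dept_id=NULL, no match -> dropped
  - employee 2 (Quinn): dept_id=3 -> matches Product
  - employee 3 (Alice): dept_id=3 -> matches Product
  - employee 4 (Zoe): dept_id=4 -> matches Security
So 1 of 4 rows is dropped.

SQL:
SELECT a.name, b.name AS department
FROM employees a
INNER JOIN departments b ON a.dept_id = b.id

Result:
name  | department
------+-----------
Quinn | Product   
Alice | Product   
Zoe   | Security  


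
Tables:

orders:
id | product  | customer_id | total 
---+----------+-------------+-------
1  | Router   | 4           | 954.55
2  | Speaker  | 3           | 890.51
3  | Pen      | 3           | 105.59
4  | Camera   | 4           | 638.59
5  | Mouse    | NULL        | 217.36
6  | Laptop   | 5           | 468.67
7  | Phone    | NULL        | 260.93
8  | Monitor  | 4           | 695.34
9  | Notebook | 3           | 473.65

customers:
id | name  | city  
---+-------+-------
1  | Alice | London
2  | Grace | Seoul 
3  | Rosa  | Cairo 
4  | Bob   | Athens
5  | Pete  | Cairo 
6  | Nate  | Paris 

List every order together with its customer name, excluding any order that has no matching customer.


INNER JOIN keeps only orders rows whose customer_id matches an id in customers. Walk through each order:
  - order 1 (Router): customer_id=4 -> matches Bob
  - order 2 (Speaker): customer_id=3 -> matches Rosa
  - order 3 (Pen): customer_id=3 -> matches Rosa
  - order 4 (Camera): customer_id=4 -> matches Bob
  - order 5 (Mouse): customer_id=NULL, no match -> dropped
  - order 6 (Laptop): customer_id=5 -> matches Pete
  - order 7 (Phone): customer_id=NULL, no match -> dropped
  - order 8 (Monitor): customer_id=4 -> matches Bob
  - order 9 (Notebook): customer_id=3 -> matches Rosa
So 2 of 9 rows are dropped.

SQL:
SELECT a.product, b.name AS customer
FROM orders a
INNER JOIN customers b ON a.customer_id = b.id

Result:
product  | customer
---------+---------
Router   | Bob     
Speaker  | Rosa    
Pen      | Rosa    
Camera   | Bob     
Laptop   | Pete    
Monitor  | Bob     
Notebook | Rosa    


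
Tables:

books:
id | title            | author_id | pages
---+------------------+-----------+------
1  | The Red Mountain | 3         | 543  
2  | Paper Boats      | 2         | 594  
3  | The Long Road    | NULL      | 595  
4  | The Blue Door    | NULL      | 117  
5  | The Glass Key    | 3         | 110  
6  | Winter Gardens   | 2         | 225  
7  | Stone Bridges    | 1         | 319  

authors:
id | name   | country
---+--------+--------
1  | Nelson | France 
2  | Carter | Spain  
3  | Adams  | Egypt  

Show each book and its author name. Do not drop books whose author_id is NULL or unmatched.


LEFT JOIN keeps every row from books (the left table); where author_id has no match in authors, the author columns become NULL. Walk through each book:
  - book 1 (The Red Mountain): author_id=3 -> matches Adams
  - book 2 (Paper Boats): author_id=2 -> matches Carter
  - book 3 (The Long Road): author_id=NULL, no match -> kept with NULL
  - book 4 (The Blue Door): author_id=NULL, no match -> kept with NULL
  - book 5 (The Glass Key): author_id=3 -> matches Adams
  - book 6 (Winter Gardens): author_id=2 -> matches Carter
  - book 7 (Stone Bridges): author_id=1 -> matches Nelson
All 7 rows appear; 2 have NULL author.

SQL:
SELECT a.title, b.name AS author
FROM books a
LEFT JOIN authors b ON a.author_id = b.id

Result:
title            | author
-----------------+-------
The Red Mountain | Adams 
Paper Boats      | Carter
The Long Road    | NULL  
The Blue Door    | NULL  
The Glass Key    | Adams 
Winter Gardens   | Carter
Stone Bridges    | Nelson


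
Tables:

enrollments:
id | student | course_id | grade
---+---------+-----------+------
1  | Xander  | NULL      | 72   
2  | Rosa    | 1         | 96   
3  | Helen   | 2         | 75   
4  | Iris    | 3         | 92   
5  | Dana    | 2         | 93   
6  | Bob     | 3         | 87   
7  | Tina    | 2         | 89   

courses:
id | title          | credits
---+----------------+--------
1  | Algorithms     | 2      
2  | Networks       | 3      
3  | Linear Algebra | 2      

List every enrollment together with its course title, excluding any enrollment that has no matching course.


INNER JOIN keeps only enrollments rows whose course_id matches an id in courses. Walk through each enrollment:
  - enrollment 1 (Xander): course_id=NULL, no match -> dropped
  - enrollment 2 (Rosa): course_id=1 -> matches Algorithms
  - enrollment 3 (Helen): course_id=2 -> matches Networks
  - enrollment 4 (Iris): course_id=3 -> matches Linear Algebra
  - enrollment 5 (Dana): course_id=2 -> matches Networks
  - enrollment 6 (Bob): course_id=3 -> matches Linear Algebra
  - enrollment 7 (Tina): course_id=2 -> matches Networks
So 1 of 7 rows is dropped.

SQL:
SELECT a.student, b.title AS course
FROM enrollments a
INNER JOIN courses b ON a.course_id = b.id

Result:
student | course        
--------+---------------
Rosa    | Algorithms    
Helen   | Networks      
Iris    | Linear Algebra
Dana    | Networks      
Bob     | Linear Algebra
Tina    | Networks      


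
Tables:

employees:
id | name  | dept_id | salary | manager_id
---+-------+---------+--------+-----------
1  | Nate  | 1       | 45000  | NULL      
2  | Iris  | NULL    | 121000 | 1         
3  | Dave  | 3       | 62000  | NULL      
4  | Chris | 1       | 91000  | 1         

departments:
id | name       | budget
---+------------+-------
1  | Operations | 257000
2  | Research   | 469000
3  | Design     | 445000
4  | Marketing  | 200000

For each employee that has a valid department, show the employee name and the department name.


INNER JOIN keeps only employees rows whose dept_id matches an id in departments. Walk through each employee:
  - employee 1 (Nate): dept_id=1 -> matches Operations
  - employee 2 (Iris): dept_id=NULL, no match -> dropped
  - employee 3 (Dave): dept_id=3 -> matches Design
  - employee 4 (Chris): dept_id=1 -> matches Operations
So 1 of 4 rows is dropped.

SQL:
SELECT a.name, b.name AS department
FROM employees a
INNER JOIN departments b ON a.dept_id = b.id

Result:
name  | department
------+-----------
Nate  | Operations
Dave  | Design    
Chris | Operations


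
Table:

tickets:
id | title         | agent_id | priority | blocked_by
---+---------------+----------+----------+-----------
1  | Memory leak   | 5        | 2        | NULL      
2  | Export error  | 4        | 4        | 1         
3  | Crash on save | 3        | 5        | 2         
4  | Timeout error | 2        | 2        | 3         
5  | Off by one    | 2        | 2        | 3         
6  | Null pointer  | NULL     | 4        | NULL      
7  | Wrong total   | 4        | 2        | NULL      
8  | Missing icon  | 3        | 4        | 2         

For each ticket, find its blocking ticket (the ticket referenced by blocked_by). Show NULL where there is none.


This is a self-join: tickets is joined to a second copy of itself, matching each row's blocked_by to another row's id. Use LEFT JOIN so rows with blocked_by=NULL are kept.
  - ticket 1 (Memory leak): blocked_by=NULL -> NULL
  - ticket 2 (Export error): blocked_by=1 -> Memory leak
  - ticket 3 (Crash on save): blocked_by=2 -> Export error
  - ticket 4 (Timeout error): blocked_by=3 -> Crash on save
  - ticket 5 (Off by one): blocked_by=3 -> Crash on save
  - ticket 6 (Null pointer): blocked_by=NULL -> NULL
  - ticket 7 (Wrong total): blocked_by=NULL -> NULL
  - ticket 8 (Missing icon): blocked_by=2 -> Export error

SQL:
SELECT a.title AS item, b.title AS blocked_by
FROM tickets a
LEFT JOIN tickets b ON a.blocked_by = b.id

Result:
item          | blocked_by   
--------------+--------------
Memory leak   | NULL         
Export error  | Memory leak  
Crash on save | Export error 
Timeout error | Crash on save
Off by one    | Crash on save
Null pointer  | NULL         
Wrong total   | NULL         
Missing icon  | Export error 


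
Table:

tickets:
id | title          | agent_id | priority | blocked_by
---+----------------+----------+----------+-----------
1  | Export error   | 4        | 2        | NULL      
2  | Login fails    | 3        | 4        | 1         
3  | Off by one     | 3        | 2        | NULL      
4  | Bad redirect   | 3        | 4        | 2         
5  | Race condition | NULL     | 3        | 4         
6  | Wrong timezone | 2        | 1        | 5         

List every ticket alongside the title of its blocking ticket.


This is a self-join: tickets is joined to a second copy of itself, matching each row's blocked_by to another row's id. Use LEFT JOIN so rows with blocked_by=NULL are kept.
  - ticket 1 (Export error): blocked_by=NULL -> NULL
  - ticket 2 (Login fails): blocked_by=1 -> Export error
  - ticket 3 (Off by one): blocked_by=NULL -> NULL
  - ticket 4 (Bad redirect): blocked_by=2 -> Login fails
  - ticket 5 (Race condition): blocked_by=4 -> Bad redirect
  - ticket 6 (Wrong timezone): blocked_by=5 -> Race condition

SQL:
SELECT a.title AS item, b.title AS blocked_by
FROM tickets a
LEFT JOIN tickets b ON a.blocked_by = b.id

Result:
item           | blocked_by    
---------------+---------------
Export error   | NULL          
Login fails    | Export error  
Off by one     | NULL          
Bad redirect   | Login fails   
Race condition | Bad redirect  
Wrong timezone | Race condition


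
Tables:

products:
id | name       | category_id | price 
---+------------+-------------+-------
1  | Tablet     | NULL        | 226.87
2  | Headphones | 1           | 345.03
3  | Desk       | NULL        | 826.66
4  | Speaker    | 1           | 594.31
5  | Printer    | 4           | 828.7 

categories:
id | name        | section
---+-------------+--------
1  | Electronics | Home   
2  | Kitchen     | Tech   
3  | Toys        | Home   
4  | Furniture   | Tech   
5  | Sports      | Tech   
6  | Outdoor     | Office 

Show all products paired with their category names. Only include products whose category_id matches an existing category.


INNER JOIN keeps only products rows whose category_id matches an id in categories. Walk through each product:
  - product 1 (Tablet): category_id=NULL, no match -> dropped
  - product 2 (Headphones): category_id=1 -> matches Electronics
  - product 3 (Desk): category_id=NULL, no match -> dropped
  - product 4 (Speaker): category_id=1 -> matches Electronics
  - product 5 (Printer): category_id=4 -> matches Furniture
So 2 of 5 rows are dropped.

SQL:
SELECT a.name, b.name AS category
FROM products a
INNER JOIN categories b ON a.category_id = b.id

Result:
name       | category   
-----------+------------
Headphones | Electronics
Speaker    | Electronics
Printer    | Furniture  


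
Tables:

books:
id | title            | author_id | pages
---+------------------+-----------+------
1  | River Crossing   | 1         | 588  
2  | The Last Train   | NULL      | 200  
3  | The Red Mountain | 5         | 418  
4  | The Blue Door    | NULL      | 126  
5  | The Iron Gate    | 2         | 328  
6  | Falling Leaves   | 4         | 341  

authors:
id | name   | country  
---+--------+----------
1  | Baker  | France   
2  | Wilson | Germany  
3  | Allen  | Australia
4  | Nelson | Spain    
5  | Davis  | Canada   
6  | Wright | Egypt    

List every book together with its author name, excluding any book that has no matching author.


INNER JOIN keeps only books rows whose author_id matches an id in authors. Walk through each book:
  - book 1 (River Crossing): author_id=1 -> matches Baker
  - book 2 (The Last Train): author_id=NULL, no match -> dropped
  - book 3 (The Red Mountain): author_id=5 -> matches Davis
  - book 4 (The Blue Door): author_id=NULL, no match -> dropped
  - book 5 (The Iron Gate): author_id=2 -> matches Wilson
  - book 6 (Falling Leaves): author_id=4 -> matches Nelson
So 2 of 6 rows are dropped.

SQL:
SELECT a.title, b.name AS author
FROM books a
INNER JOIN authors b ON a.author_id = b.id

Result:
title            | author
-----------------+-------
River Crossing   | Baker 
The Red Mountain | Davis 
The Iron Gate    | Wilson
Falling Leaves   | Nelson


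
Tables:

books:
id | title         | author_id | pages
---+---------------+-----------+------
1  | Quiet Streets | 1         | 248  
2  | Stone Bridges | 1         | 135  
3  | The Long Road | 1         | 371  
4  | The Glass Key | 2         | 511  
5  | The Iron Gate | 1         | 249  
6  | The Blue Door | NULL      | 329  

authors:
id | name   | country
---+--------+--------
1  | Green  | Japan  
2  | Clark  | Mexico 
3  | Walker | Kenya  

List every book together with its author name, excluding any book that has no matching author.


INNER JOIN keeps only books rows whose author_id matches an id in authors. Walk through each book:
  - book 1 (Quiet Streets): author_id=1 -> matches Green
  - book 2 (Stone Bridges): author_id=1 -> matches Green
  - book 3 (The Long Road): author_id=1 -> matches Green
  - book 4 (The Glass Key): author_id=2 -> matches Clark
  - book 5 (The Iron Gate): author_id=1 -> matches Green
  - book 6 (The Blue Door): author_id=NULL, no match -> dropped
So 1 of 6 rows is dropped.

SQL:
SELECT a.title, b.name AS author
FROM books a
INNER JOIN authors b ON a.author_id = b.id

Result:
title         | author
--------------+-------
Quiet Streets | Green 
Stone Bridges | Green 
The Long Road | Green 
The Glass Key | Clark 
The Iron Gate | Green 


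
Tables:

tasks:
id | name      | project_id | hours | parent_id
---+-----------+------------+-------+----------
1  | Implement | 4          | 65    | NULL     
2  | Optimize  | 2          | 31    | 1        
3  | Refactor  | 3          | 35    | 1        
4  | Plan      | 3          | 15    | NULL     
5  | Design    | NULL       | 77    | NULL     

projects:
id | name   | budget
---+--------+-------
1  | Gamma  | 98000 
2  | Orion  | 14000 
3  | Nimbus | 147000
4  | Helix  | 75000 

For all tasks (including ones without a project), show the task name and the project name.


LEFT JOIN keeps every row from tasks (the left table); where project_id has no match in projects, the project columns become NULL. Walk through each task:
  - task 1 (Implement): project_id=4 -> matches Helix
  - task 2 (Optimize): project_id=2 -> matches Orion
  - task 3 (Refactor): project_id=3 -> matches Nimbus
  - task 4 (Plan): project_id=3 -> matches Nimbus
  - task 5 (Design): project_id=NULL, no match -> kept with NULL
All 5 rows appear; 1 has NULL project.

SQL:
SELECT a.name, b.name AS project
FROM tasks a
LEFT JOIN projects b ON a.project_id = b.id

Result:
name      | project
----------+--------
Implement | Helix  
Optimize  | Orion  
Refactor  | Nimbus 
Plan      | Nimbus 
Design    | NULL   


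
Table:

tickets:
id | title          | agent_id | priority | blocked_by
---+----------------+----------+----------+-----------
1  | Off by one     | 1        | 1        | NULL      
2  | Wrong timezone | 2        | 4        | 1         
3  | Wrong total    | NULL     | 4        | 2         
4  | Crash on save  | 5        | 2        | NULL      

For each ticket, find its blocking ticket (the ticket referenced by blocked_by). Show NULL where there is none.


This is a self-join: tickets is joined to a second copy of itself, matching each row's blocked_by to another row's id. Use LEFT JOIN so rows with blocked_by=NULL are kept.
  - ticket 1 (Off by one): blocked_by=NULL -> NULL
  - ticket 2 (Wrong timezone): blocked_by=1 -> Off by one
  - ticket 3 (Wrong total): blocked_by=2 -> Wrong timezone
  - ticket 4 (Crash on save): blocked_by=NULL -> NULL

SQL:
SELECT a.title AS item, b.title AS blocked_by
FROM tickets a
LEFT JOIN tickets b ON a.blocked_by = b.id

Result:
item           | blocked_by    
---------------+---------------
Off by one     | NULL          
Wrong timezone | Off by one    
Wrong total    | Wrong timezone
Crash on save  | NULL          


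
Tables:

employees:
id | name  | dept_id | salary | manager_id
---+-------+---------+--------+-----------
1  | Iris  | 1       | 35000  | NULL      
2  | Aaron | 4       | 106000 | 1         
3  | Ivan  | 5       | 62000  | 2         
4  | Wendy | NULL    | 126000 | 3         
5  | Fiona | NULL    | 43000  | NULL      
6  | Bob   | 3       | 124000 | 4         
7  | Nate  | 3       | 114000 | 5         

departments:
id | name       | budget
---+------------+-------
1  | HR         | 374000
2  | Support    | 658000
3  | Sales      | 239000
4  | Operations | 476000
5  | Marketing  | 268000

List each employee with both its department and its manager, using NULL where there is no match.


Two LEFT JOINs from the same base table employees: one to departments via dept_id, one to employees itself via manager_id. Both are LEFT so every employee is preserved.
Match against departments:
  - employee 1 (Iris): dept_id=1 -> matches HR
  - employee 2 (Aaron): dept_id=4 -> matches Operations
  - employee 3 (Ivan): dept_id=5 -> matches Marketing
  - employee 4 (Wendy): dept_id=NULL, no match -> kept with NULL
  - employee 5 (Fiona): dept_id=NULL, no match -> kept with NULL
  - employee 6 (Bob): dept_id=3 -> matches Sales
  - employee 7 (Nate): dept_id=3 -> matches Sales
Match against employees (self):
  - employee 1 (Iris): manager_id=NULL -> NULL
  - employee 2 (Aaron): manager_id=1 -> Iris
  - employee 3 (Ivan): manager_id=2 -> Aaron
  - employee 4 (Wendy): manager_id=3 -> Ivan
  - employee 5 (Fiona): manager_id=NULL -> NULL
  - employee 6 (Bob): manager_id=4 -> Wendy
  - employee 7 (Nate): manager_id=5 -> Fiona

SQL:
SELECT a.name, b.name AS department, c.name AS manager
FROM employees a
LEFT JOIN departments b ON a.dept_id = b.id
LEFT JOIN employees c ON a.manager_id = c.id

Result:
name  | department | manager
------+------------+--------
Iris  | HR         | NULL   
Aaron | Operations | Iris   
Ivan  | Marketing  | Aaron  
Wendy | NULL       | Ivan   
Fiona | NULL       | NULL   
Bob   | Sales      | Wendy  
Nate  | Sales      | Fiona  


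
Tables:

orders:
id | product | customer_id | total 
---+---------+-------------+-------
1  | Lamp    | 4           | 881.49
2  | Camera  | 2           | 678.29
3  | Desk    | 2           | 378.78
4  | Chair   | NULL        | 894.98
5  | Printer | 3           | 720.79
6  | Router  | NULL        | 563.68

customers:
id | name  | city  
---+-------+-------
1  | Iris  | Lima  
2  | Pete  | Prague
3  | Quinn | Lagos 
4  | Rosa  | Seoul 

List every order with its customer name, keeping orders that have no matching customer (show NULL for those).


LEFT JOIN keeps every row from orders (the left table); where customer_id has no match in customers, the customer columns become NULL. Walk through each order:
  - order 1 (Lamp): customer_id=4 -> matches Rosa
  - order 2 (Camera): customer_id=2 -> matches Pete
  - order 3 (Desk): customer_id=2 -> matches Pete
  - order 4 (Chair): customer_id=NULL, no match -> kept with NULL
  - order 5 (Printer): customer_id=3 -> matches Quinn
  - order 6 (Router): customer_id=NULL, no match -> kept with NULL
All 6 rows appear; 2 have NULL customer.

SQL:
SELECT a.product, b.name AS customer
FROM orders a
LEFT JOIN customers b ON a.customer_id = b.id

Result:
product | customer
--------+---------
Lamp    | Rosa    
Camera  | Pete    
Desk    | Pete    
Chair   | NULL    
Printer | Quinn   
Router  | NULL    


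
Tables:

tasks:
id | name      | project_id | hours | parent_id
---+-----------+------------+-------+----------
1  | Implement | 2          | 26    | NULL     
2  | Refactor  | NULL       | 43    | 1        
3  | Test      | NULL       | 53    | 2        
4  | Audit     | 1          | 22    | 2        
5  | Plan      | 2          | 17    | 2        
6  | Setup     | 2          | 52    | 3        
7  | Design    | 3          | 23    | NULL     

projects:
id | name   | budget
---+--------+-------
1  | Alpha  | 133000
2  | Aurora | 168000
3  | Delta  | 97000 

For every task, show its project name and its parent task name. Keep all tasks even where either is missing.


Two LEFT JOINs from the same base table tasks: one to projects via project_id, one to tasks itself via parent_id. Both are LEFT so every task is preserved.
Match against projects:
  - task 1 (Implement): project_id=2 -> matches Aurora
  - task 2 (Refactor): project_id=NULL, no match -> kept with NULL
  - task 3 (Test): project_id=NULL, no match -> kept with NULL
  - task 4 (Audit): project_id=1 -> matches Alpha
  - task 5 (Plan): project_id=2 -> matches Aurora
  - task 6 (Setup): project_id=2 -> matches Aurora
  - task 7 (Design): project_id=3 -> matches Delta
Match against tasks (self):
  - task 1 (Implement): parent_id=NULL -> NULL
  - task 2 (Refactor): parent_id=1 -> Implement
  - task 3 (Test): parent_id=2 -> Refactor
  - task 4 (Audit): parent_id=2 -> Refactor
  - task 5 (Plan): parent_id=2 -> Refactor
  - task 6 (Setup): parent_id=3 -> Test
  - task 7 (Design): parent_id=NULL -> NULL

SQL:
SELECT a.name, b.name AS project, c.name AS parent
FROM tasks a
LEFT JOIN projects b ON a.project_id = b.id
LEFT JOIN tasks c ON a.parent_id = c.id

Result:
name      | project | parent   
----------+---------+----------
Implement | Aurora  | NULL     
Refactor  | NULL    | Implement
Test      | NULL    | Refactor 
Audit     | Alpha   | Refactor 
Plan      | Aurora  | Refactor 
Setup     | Aurora  | Test     
Design    | Delta   | NULL     


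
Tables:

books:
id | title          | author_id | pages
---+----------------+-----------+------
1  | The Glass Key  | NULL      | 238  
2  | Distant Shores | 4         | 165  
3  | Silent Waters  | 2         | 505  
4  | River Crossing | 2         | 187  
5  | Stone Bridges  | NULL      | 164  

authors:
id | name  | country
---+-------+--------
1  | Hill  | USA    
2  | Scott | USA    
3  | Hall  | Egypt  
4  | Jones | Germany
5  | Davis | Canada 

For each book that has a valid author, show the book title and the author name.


INNER JOIN keeps only books rows whose author_id matches an id in authors. Walk through each book:
  - book 1 (The Glass Key): author_id=NULL, no match -> dropped
  - book 2 (Distant Shores): author_id=4 -> matches Jones
  - book 3 (Silent Waters): author_id=2 -> matches Scott
  - book 4 (River Crossing): author_id=2 -> matches Scott
  - book 5 (Stone Bridges): author_id=NULL, no match -> dropped
So 2 of 5 rows are dropped.

SQL:
SELECT a.title, b.name AS author
FROM books a
INNER JOIN authors b ON a.author_id = b.id

Result:
title          | author
---------------+-------
Distant Shores | Jones 
Silent Waters  | Scott 
River Crossing | Scott 


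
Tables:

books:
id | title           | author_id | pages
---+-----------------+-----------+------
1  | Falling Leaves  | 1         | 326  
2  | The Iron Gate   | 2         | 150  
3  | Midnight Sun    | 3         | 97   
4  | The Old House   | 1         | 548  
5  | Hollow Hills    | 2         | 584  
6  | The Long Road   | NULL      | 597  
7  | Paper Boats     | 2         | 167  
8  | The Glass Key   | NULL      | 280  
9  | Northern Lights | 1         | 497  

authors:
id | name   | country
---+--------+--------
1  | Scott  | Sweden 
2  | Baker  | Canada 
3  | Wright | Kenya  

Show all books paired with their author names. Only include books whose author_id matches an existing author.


INNER JOIN keeps only books rows whose author_id matches an id in authors. Walk through each book:
  - book 1 (Falling Leaves): author_id=1 -> matches Scott
  - book 2 (The Iron Gate): author_id=2 -> matches Baker
  - book 3 (Midnight Sun): author_id=3 -> matches Wright
  - book 4 (The Old House): author_id=1 -> matches Scott
  - book 5 (Hollow Hills): author_id=2 -> matches Baker
  - book 6 (The Long Road): author_id=NULL, no match -> dropped
  - book 7 (Paper Boats): author_id=2 -> matches Baker
  - book 8 (The Glass Key): author_id=NULL, no match -> dropped
  - book 9 (Northern Lights): author_id=1 -> matches Scott
So 2 of 9 rows are dropped.

SQL:
SELECT a.title, b.name AS author
FROM books a
INNER JOIN authors b ON a.author_id = b.id

Result:
title           | author
----------------+-------
Falling Leaves  | Scott 
The Iron Gate   | Baker 
Midnight Sun    | Wright
The Old House   | Scott 
Hollow Hills    | Baker 
Paper Boats     | Baker 
Northern Lights | Scott 


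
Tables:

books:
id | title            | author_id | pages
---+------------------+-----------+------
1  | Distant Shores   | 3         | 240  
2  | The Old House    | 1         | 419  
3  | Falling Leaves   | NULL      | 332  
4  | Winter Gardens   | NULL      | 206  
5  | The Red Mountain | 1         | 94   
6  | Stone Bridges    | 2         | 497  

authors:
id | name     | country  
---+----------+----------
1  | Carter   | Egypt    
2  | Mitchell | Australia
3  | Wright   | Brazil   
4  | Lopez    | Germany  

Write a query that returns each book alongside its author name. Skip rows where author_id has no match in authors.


INNER JOIN keeps only books rows whose author_id matches an id in authors. Walk through each book:
  - book 1 (Distant Shores): author_id=3 -> matches Wright
  - book 2 (The Old House): author_id=1 -> matches Carter
  - book 3 (Falling Leaves): author_id=NULL, no match -> dropped
  - book 4 (Winter Gardens): author_id=NULL, no match -> dropped
  - book 5 (The Red Mountain): author_id=1 -> matches Carter
  - book 6 (Stone Bridges): author_id=2 -> matches Mitchell
So 2 of 6 rows are dropped.

SQL:
SELECT a.title, b.name AS author
FROM books a
INNER JOIN authors b ON a.author_id = b.id

Result:
title            | author  
-----------------+---------
Distant Shores   | Wright  
The Old House    | Carter  
The Red Mountain | Carter  
Stone Bridges    | Mitchell


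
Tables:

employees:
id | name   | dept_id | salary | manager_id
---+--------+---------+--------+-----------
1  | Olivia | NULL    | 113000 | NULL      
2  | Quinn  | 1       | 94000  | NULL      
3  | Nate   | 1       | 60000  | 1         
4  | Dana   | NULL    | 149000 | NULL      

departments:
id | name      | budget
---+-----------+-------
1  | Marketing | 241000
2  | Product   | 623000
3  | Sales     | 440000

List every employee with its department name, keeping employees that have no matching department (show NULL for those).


LEFT JOIN keeps every row from employees (the left table); where dept_id has no match in departments, the department columns become NULL. Walk through each employee:
  - employee 1 (Olivia): dept_id=NULL, no match -> kept with NULL
  - employee 2 (Quinn): dept_id=1 -> matches Marketing
  - employee 3 (Nate): dept_id=1 -> matches Marketing
  - employee 4 (Dana): dept_id=NULL, no match -> kept with NULL
All 4 rows appear; 2 have NULL department.

SQL:
SELECT a.name, b.name AS department
FROM employees a
LEFT JOIN departments b ON a.dept_id = b.id

Result:
name   | department
-------+-----------
Olivia | NULL      
Quinn  | Marketing 
Nate   | Marketing 
Dana   | NULL      
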